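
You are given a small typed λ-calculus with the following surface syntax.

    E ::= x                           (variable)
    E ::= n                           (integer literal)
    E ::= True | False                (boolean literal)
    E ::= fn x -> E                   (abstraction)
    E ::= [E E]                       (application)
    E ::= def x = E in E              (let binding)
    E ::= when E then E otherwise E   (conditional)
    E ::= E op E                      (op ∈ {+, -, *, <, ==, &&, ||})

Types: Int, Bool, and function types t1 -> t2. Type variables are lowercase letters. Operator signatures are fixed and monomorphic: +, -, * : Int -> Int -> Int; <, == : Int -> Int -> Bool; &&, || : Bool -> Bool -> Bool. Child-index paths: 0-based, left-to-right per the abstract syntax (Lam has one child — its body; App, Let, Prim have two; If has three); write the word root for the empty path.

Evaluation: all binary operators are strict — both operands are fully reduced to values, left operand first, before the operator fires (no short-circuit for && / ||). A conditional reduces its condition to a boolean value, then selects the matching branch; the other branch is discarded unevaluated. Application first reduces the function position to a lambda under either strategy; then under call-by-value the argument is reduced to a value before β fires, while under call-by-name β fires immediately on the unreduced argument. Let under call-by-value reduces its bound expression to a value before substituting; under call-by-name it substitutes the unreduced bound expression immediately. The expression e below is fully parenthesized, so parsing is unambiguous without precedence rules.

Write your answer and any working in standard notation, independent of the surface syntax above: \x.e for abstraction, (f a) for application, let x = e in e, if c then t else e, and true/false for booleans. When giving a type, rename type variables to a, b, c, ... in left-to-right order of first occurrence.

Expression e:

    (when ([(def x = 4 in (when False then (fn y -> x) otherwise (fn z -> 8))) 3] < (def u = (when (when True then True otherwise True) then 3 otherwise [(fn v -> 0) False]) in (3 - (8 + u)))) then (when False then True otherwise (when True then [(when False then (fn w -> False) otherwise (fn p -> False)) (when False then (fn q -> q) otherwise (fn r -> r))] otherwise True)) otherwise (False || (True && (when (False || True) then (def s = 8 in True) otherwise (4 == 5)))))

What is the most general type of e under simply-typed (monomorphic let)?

Derivation:
let x : Int
  unify Bool ~ Bool
x : Int
\y._ : a -> Int
\z._ : b -> Int
  unify a -> Int ~ b -> Int
  unify a ~ b
  unify Int ~ Int
  unify b -> Int ~ Int -> c
  unify b ~ Int
  unify Int ~ c
_ _ : Int
  unify Int ~ Int
  unify Bool ~ Bool
  unify Bool ~ Bool
  unify Bool ~ Bool
\v._ : d -> Int
  unify d -> Int ~ Bool -> e
  unify d ~ Bool
  unify Int ~ e
_ _ : Int
  unify Int ~ Int
let u : Int
  unify Int ~ Int
  unify Int ~ Int
u : Int
  unify Int ~ Int
  unify Int ~ Int
  unify Int ~ Int
  unify Bool ~ Bool
  unify Bool ~ Bool
  unify Bool ~ Bool
  unify Bool ~ Bool
\w._ : f -> Bool
\p._ : g -> Bool
  unify f -> Bool ~ g -> Bool
  unify f ~ g
  unify Bool ~ Bool
  unify Bool ~ Bool
q : h
\q._ : h -> h
r : i
\r._ : i -> i
  unify h -> h ~ i -> i
  unify h ~ i
  unify i ~ i
  unify g -> Bool ~ (i -> i) -> j
  unify g ~ i -> i
  unify Bool ~ j
_ _ : Bool
  unify Bool ~ Bool
  unify Bool ~ Bool
  unify Bool ~ Bool
  unify Bool ~ Bool
  unify Bool ~ Bool
  unify Bool ~ Bool
  unify Bool ~ Bool
let s : Int
  unify Int ~ Int
  unify Int ~ Int
  unify Bool ~ Bool
  unify Bool ~ Bool
  unify Bool ~ Bool
  unify Bool ~ Bool

Answer: Bool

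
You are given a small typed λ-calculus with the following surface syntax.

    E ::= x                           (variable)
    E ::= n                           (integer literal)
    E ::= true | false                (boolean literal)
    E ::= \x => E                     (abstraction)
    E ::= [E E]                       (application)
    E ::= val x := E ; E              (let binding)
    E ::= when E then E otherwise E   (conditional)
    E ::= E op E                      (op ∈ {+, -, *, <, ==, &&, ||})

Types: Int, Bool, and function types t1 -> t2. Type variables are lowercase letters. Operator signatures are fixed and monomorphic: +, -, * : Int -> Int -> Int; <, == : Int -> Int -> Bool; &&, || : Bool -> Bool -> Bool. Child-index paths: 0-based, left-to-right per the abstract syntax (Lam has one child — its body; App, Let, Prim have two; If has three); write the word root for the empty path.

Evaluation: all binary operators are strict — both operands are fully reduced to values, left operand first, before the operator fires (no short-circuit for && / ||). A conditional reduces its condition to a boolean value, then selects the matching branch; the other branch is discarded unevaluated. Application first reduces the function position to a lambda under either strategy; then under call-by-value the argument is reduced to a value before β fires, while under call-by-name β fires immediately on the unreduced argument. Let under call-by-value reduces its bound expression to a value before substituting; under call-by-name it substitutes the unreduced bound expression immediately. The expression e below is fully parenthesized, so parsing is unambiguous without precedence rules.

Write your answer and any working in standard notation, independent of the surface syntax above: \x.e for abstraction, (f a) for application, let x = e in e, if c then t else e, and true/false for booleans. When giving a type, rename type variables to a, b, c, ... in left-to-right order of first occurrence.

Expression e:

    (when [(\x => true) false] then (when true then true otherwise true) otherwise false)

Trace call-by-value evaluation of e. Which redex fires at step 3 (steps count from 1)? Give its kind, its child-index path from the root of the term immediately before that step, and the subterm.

Answer: if at root : (if true then true else true)

Derivation:
step 0: (if ((\x.true) false) then (if true then true else true) else false)
step 1: [beta@0] (if true then (if true then true else true) else false)
step 2: [if@root] (if true then true else true)
step 3: [if@root] true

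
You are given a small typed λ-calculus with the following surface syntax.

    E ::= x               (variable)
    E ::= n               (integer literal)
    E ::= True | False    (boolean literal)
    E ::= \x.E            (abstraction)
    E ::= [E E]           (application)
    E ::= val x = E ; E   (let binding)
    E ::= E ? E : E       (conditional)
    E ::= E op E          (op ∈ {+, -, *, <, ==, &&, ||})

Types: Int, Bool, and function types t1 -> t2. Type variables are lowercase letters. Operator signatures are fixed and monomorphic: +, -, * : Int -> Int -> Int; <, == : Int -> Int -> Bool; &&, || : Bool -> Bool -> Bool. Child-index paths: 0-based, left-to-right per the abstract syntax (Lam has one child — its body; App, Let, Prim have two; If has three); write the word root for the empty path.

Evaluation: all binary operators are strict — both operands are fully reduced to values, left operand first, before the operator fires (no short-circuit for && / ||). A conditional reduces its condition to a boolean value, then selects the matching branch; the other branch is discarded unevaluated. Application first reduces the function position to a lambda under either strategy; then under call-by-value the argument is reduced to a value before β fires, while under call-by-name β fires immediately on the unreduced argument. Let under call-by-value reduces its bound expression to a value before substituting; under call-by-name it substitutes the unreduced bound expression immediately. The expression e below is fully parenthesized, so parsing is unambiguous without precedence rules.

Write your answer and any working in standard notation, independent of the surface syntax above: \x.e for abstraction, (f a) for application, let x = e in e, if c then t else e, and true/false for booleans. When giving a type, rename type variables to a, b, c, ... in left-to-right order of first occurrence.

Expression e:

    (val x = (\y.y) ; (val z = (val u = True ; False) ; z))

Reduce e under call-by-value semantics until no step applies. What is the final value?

Trace:
step 0: (let x = (\y.y) in (let z = (let u = true in false) in z))
step 1: [let@root] (let z = (let u = true in false) in z)
step 2: [let@0] (let z = false in z)
step 3: [let@root] false

Answer: false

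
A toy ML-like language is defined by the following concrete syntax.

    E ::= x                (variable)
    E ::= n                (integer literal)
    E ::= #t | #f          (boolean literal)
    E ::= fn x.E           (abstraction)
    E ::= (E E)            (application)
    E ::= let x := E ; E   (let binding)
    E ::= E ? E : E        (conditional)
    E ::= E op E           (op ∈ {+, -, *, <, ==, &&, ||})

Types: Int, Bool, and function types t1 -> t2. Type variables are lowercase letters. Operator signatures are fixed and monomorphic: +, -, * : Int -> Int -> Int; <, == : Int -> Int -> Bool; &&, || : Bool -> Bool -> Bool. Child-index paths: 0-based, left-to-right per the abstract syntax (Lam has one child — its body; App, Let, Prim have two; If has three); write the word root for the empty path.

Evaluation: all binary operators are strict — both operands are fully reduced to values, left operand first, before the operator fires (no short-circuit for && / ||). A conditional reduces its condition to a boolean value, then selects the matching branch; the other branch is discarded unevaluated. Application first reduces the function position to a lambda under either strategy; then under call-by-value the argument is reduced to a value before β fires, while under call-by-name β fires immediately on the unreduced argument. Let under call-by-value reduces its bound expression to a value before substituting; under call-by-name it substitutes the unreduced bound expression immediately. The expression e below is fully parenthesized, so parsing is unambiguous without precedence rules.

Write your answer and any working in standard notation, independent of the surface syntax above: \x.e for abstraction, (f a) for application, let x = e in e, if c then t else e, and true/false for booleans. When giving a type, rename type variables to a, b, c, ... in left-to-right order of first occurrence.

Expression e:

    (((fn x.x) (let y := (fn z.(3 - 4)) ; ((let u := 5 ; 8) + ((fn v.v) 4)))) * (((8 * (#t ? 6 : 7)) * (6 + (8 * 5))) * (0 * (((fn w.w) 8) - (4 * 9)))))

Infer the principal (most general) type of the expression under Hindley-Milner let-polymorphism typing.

Answer: Int

Trace:
x : a
\x._ : a -> a
  unify Int ~ Int
  unify Int ~ Int
\z._ : b -> Int
let y : forall. b -> Int
let u : Int
  unify Int ~ Int
v : c
\v._ : c -> c
  unify c -> c ~ Int -> d
  unify c ~ Int
  unify Int ~ d
_ _ : Int
  unify Int ~ Int
  unify a -> a ~ Int -> e
  unify a ~ Int
  unify Int ~ e
_ _ : Int
  unify Int ~ Int
  unify Int ~ Int
  unify Bool ~ Bool
  unify Int ~ Int
  unify Int ~ Int
  unify Int ~ Int
  unify Int ~ Int
  unify Int ~ Int
  unify Int ~ Int
  unify Int ~ Int
  unify Int ~ Int
  unify Int ~ Int
  unify Int ~ Int
w : f
\w._ : f -> f
  unify f -> f ~ Int -> g
  unify f ~ Int
  unify Int ~ g
_ _ : Int
  unify Int ~ Int
  unify Int ~ Int
  unify Int ~ Int
  unify Int ~ Int
  unify Int ~ Int
  unify Int ~ Int
  unify Int ~ Int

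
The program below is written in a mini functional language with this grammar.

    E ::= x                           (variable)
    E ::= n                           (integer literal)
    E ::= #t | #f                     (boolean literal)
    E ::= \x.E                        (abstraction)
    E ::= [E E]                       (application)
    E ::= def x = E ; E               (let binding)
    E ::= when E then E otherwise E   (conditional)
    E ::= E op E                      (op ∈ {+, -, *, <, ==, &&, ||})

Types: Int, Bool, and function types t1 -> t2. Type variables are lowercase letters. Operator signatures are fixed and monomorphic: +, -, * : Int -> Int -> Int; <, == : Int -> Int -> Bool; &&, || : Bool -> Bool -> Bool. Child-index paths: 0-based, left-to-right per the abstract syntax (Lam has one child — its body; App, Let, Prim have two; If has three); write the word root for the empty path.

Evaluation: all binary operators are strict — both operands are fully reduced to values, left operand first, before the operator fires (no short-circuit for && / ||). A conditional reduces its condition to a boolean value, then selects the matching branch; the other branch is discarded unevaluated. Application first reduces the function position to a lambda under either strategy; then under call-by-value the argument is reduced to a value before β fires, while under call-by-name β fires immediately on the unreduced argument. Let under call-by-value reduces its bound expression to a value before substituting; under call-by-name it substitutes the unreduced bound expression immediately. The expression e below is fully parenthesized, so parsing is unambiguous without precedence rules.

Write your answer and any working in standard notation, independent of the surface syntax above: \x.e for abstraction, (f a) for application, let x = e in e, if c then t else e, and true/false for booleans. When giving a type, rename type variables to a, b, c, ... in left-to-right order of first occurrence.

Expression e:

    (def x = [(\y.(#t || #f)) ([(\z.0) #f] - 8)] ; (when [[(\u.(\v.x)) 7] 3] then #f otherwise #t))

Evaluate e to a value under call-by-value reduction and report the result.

Working:
step 0: (let x = ((\y.(true || false)) (((\z.0) false) - 8)) in (if (((\u.(\v.x)) 7) 3) then false else true))
step 1: [beta@0.1.0] (let x = ((\y.(true || false)) (0 - 8)) in (if (((\u.(\v.x)) 7) 3) then false else true))
step 2: [delta@0.1] (let x = ((\y.(true || false)) -8) in (if (((\u.(\v.x)) 7) 3) then false else true))
step 3: [beta@0] (let x = (true || false) in (if (((\u.(\v.x)) 7) 3) then false else true))
step 4: [delta@0] (let x = true in (if (((\u.(\v.x)) 7) 3) then false else true))
step 5: [let@root] (if (((\u.(\v.true)) 7) 3) then false else true)
step 6: [beta@0.0] (if ((\v.true) 3) then false else true)
step 7: [beta@0] (if true then false else true)
step 8: [if@root] false

Answer: false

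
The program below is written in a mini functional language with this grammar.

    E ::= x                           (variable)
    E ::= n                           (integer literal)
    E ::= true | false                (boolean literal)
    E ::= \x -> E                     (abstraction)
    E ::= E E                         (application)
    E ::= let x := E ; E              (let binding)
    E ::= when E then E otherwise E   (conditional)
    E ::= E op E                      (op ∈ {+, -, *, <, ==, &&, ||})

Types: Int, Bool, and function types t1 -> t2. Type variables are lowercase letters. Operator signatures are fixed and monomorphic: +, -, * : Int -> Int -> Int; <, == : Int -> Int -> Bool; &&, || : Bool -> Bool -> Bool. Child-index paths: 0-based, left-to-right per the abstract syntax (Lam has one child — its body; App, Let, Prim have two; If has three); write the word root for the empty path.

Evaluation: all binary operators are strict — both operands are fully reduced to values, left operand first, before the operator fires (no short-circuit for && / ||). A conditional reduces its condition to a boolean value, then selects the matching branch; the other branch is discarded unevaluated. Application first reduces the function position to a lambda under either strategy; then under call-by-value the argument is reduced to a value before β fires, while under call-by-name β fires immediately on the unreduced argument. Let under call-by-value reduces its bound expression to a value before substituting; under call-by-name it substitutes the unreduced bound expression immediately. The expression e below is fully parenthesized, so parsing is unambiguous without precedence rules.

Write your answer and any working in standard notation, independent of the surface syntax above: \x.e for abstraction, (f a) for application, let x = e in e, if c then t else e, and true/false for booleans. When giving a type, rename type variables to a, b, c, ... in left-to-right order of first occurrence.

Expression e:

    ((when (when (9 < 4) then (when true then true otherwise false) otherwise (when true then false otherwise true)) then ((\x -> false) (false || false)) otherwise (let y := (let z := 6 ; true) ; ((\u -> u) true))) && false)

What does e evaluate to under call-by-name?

Answer: false

Working:
step 0: ((if (if (9 < 4) then (if true then true else false) else (if true then false else true)) then ((\x.false) (false || false)) else (let y = (let z = 6 in true) in ((\u.u) true))) && false)
step 1: [delta@0.0.0] ((if (if false then (if true then true else false) else (if true then false else true)) then ((\x.false) (false || false)) else (let y = (let z = 6 in true) in ((\u.u) true))) && false)
step 2: [if@0.0] ((if (if true then false else true) then ((\x.false) (false || false)) else (let y = (let z = 6 in true) in ((\u.u) true))) && false)
step 3: [if@0.0] ((if false then ((\x.false) (false || false)) else (let y = (let z = 6 in true) in ((\u.u) true))) && false)
step 4: [if@0] ((let y = (let z = 6 in true) in ((\u.u) true)) && false)
step 5: [let@0] (((\u.u) true) && false)
step 6: [beta@0] (true && false)
step 7: [delta@root] false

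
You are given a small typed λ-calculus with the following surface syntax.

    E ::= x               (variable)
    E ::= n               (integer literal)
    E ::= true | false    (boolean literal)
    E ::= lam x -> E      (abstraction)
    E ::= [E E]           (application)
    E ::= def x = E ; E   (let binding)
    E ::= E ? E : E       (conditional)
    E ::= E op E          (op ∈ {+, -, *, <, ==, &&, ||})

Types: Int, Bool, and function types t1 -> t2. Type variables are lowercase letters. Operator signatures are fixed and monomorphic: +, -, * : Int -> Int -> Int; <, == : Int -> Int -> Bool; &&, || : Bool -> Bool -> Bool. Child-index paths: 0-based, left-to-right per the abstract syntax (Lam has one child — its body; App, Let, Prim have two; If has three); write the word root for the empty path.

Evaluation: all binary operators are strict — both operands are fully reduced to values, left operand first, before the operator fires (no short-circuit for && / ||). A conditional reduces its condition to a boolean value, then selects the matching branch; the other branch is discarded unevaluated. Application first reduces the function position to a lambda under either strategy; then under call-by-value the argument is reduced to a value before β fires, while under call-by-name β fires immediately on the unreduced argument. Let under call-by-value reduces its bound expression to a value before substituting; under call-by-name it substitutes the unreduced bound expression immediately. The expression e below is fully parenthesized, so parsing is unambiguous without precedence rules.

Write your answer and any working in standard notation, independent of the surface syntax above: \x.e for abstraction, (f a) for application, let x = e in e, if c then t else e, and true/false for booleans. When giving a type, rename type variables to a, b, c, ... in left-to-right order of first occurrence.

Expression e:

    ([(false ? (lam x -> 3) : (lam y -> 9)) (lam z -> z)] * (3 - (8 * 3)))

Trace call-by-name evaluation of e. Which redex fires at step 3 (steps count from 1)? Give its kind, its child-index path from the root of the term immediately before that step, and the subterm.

Answer: delta at 1.1 : (8 * 3)

Working:
step 0: (((if false then (\x.3) else (\y.9)) (\z.z)) * (3 - (8 * 3)))
step 1: [if@0.0] (((\y.9) (\z.z)) * (3 - (8 * 3)))
step 2: [beta@0] (9 * (3 - (8 * 3)))
step 3: [delta@1.1] (9 * (3 - 24))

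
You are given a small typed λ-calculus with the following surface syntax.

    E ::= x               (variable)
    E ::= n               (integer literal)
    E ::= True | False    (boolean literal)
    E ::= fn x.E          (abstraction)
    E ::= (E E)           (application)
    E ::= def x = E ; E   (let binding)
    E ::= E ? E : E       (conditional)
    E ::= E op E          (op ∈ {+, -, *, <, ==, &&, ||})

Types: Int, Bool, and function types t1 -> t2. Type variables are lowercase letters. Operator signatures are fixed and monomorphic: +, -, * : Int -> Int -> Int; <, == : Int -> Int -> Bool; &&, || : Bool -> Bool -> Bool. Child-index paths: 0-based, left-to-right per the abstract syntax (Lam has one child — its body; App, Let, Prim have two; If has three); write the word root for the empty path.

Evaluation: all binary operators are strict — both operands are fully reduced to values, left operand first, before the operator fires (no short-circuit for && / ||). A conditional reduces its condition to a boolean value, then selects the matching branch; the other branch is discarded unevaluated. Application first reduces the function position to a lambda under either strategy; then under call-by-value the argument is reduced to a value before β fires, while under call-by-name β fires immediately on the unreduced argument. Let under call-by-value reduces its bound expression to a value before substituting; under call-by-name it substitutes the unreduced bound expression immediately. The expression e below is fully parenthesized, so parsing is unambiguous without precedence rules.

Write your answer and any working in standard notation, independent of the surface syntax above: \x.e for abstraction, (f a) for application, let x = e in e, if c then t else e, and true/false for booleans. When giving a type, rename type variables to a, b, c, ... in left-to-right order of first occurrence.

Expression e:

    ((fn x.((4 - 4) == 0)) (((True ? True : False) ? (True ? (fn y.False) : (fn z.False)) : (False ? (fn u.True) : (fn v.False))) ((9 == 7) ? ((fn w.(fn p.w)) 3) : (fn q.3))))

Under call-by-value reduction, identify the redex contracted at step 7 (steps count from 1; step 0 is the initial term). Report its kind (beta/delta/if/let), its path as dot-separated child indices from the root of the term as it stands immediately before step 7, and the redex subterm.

Answer: beta at root : ((\x.((4 - 4) == 0)) false)

Working:
step 0: ((\x.((4 - 4) == 0)) ((if (if true then true else false) then (if true then (\y.false) else (\z.false)) else (if false then (\u.true) else (\v.false))) (if (9 == 7) then ((\w.(\p.w)) 3) else (\q.3))))
step 1: [if@1.0.0] ((\x.((4 - 4) == 0)) ((if true then (if true then (\y.false) else (\z.false)) else (if false then (\u.true) else (\v.false))) (if (9 == 7) then ((\w.(\p.w)) 3) else (\q.3))))
step 2: [if@1.0] ((\x.((4 - 4) == 0)) ((if true then (\y.false) else (\z.false)) (if (9 == 7) then ((\w.(\p.w)) 3) else (\q.3))))
step 3: [if@1.0] ((\x.((4 - 4) == 0)) ((\y.false) (if (9 == 7) then ((\w.(\p.w)) 3) else (\q.3))))
step 4: [delta@1.1.0] ((\x.((4 - 4) == 0)) ((\y.false) (if false then ((\w.(\p.w)) 3) else (\q.3))))
step 5: [if@1.1] ((\x.((4 - 4) == 0)) ((\y.false) (\q.3)))
step 6: [beta@1] ((\x.((4 - 4) == 0)) false)
step 7: [beta@root] ((4 - 4) == 0)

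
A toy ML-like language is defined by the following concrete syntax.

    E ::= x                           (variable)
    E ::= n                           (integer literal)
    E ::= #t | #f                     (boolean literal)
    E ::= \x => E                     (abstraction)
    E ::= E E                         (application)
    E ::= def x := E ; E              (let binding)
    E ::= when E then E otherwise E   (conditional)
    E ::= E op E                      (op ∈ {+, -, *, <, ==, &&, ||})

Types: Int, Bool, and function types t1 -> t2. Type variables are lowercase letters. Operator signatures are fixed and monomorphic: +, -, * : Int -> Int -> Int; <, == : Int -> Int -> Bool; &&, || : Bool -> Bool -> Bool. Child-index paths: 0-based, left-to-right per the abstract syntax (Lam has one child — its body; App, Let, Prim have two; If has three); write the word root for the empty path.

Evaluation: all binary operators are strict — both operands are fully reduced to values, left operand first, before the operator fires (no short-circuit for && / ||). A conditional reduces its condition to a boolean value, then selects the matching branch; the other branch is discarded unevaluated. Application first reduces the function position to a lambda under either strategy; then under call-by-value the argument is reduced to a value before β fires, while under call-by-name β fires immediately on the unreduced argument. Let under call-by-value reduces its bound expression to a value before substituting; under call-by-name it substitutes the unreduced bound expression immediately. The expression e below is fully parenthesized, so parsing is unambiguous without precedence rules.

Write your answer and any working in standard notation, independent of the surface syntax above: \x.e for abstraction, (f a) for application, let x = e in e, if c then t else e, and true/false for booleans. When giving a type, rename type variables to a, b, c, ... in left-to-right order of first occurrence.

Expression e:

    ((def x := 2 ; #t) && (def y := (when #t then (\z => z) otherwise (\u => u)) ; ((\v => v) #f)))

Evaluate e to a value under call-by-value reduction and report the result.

Trace:
step 0: ((let x = 2 in true) && (let y = (if true then (\z.z) else (\u.u)) in ((\v.v) false)))
step 1: [let@0] (true && (let y = (if true then (\z.z) else (\u.u)) in ((\v.v) false)))
step 2: [if@1.0] (true && (let y = (\z.z) in ((\v.v) false)))
step 3: [let@1] (true && ((\v.v) false))
step 4: [beta@1] (true && false)
step 5: [delta@root] false

Answer: false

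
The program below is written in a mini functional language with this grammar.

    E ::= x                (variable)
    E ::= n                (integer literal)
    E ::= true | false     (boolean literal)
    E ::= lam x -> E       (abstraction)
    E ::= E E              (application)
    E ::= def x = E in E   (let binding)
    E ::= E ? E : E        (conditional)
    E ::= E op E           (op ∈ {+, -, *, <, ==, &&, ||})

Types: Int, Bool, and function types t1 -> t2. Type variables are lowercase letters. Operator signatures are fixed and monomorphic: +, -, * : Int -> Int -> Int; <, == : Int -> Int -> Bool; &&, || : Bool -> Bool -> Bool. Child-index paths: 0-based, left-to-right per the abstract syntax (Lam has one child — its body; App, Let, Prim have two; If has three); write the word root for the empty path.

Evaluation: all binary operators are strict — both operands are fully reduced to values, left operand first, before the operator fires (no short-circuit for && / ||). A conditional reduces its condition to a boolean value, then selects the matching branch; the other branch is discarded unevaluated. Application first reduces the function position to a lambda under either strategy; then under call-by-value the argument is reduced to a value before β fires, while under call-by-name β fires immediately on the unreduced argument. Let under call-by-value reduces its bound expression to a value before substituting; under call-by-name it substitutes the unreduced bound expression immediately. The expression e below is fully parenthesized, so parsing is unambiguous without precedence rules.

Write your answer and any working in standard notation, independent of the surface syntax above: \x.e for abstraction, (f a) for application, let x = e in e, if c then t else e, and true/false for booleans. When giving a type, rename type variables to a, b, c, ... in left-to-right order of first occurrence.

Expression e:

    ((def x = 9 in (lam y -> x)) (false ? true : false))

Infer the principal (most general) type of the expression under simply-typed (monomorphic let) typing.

Trace:
let x : Int
x : Int
\y._ : a -> Int
  unify Bool ~ Bool
  unify Bool ~ Bool
  unify a -> Int ~ Bool -> b
  unify a ~ Bool
  unify Int ~ b
_ _ : Int

Answer: Int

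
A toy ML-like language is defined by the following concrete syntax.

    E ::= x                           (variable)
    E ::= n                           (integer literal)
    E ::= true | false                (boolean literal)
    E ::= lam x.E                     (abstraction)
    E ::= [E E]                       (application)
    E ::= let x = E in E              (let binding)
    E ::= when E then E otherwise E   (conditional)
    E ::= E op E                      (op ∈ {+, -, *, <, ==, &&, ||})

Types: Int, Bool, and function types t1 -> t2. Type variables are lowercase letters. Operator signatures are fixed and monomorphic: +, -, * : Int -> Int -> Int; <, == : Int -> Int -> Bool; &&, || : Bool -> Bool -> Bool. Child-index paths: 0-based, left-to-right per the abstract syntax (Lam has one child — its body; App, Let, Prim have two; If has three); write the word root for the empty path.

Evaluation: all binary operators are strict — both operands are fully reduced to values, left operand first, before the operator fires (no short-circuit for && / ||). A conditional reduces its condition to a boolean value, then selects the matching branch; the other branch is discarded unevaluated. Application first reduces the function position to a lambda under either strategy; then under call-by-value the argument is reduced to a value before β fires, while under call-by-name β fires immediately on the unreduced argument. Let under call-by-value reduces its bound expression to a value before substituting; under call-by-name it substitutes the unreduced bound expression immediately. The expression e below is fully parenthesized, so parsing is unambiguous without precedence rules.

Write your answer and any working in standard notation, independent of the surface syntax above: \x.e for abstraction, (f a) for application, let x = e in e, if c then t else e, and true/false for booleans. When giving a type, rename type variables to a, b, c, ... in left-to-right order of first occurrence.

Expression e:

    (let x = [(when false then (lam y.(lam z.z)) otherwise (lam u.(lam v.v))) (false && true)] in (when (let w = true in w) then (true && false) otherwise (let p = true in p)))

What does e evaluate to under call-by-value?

Answer: false

Derivation:
step 0: (let x = ((if false then (\y.(\z.z)) else (\u.(\v.v))) (false && true)) in (if (let w = true in w) then (true && false) else (let p = true in p)))
step 1: [if@0.0] (let x = ((\u.(\v.v)) (false && true)) in (if (let w = true in w) then (true && false) else (let p = true in p)))
step 2: [delta@0.1] (let x = ((\u.(\v.v)) false) in (if (let w = true in w) then (true && false) else (let p = true in p)))
step 3: [beta@0] (let x = (\v.v) in (if (let w = true in w) then (true && false) else (let p = true in p)))
step 4: [let@root] (if (let w = true in w) then (true && false) else (let p = true in p))
step 5: [let@0] (if true then (true && false) else (let p = true in p))
step 6: [if@root] (true && false)
step 7: [delta@root] false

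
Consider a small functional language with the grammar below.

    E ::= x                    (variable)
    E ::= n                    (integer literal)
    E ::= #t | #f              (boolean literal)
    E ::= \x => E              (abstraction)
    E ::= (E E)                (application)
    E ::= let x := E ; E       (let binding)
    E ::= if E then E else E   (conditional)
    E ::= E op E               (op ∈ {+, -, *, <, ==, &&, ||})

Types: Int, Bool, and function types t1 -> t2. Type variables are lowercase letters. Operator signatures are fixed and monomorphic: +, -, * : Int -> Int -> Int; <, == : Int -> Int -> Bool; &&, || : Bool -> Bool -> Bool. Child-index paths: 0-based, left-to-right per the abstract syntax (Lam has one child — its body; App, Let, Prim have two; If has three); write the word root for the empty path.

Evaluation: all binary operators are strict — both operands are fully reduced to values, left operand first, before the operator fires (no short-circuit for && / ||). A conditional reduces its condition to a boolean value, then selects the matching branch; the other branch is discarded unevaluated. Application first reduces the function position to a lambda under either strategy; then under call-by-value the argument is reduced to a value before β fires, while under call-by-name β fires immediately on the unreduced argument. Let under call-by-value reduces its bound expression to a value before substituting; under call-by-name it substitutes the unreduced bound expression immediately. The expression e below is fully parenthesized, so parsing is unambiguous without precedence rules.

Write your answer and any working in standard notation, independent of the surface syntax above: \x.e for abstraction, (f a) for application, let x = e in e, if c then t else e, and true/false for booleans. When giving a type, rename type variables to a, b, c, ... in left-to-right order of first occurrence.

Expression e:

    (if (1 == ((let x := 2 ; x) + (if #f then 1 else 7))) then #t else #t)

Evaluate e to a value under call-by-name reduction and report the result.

Answer: true

Trace:
step 0: (if (1 == ((let x = 2 in x) + (if false then 1 else 7))) then true else true)
step 1: [let@0.1.0] (if (1 == (2 + (if false then 1 else 7))) then true else true)
step 2: [if@0.1.1] (if (1 == (2 + 7)) then true else true)
step 3: [delta@0.1] (if (1 == 9) then true else true)
step 4: [delta@0] (if false then true else true)
step 5: [if@root] true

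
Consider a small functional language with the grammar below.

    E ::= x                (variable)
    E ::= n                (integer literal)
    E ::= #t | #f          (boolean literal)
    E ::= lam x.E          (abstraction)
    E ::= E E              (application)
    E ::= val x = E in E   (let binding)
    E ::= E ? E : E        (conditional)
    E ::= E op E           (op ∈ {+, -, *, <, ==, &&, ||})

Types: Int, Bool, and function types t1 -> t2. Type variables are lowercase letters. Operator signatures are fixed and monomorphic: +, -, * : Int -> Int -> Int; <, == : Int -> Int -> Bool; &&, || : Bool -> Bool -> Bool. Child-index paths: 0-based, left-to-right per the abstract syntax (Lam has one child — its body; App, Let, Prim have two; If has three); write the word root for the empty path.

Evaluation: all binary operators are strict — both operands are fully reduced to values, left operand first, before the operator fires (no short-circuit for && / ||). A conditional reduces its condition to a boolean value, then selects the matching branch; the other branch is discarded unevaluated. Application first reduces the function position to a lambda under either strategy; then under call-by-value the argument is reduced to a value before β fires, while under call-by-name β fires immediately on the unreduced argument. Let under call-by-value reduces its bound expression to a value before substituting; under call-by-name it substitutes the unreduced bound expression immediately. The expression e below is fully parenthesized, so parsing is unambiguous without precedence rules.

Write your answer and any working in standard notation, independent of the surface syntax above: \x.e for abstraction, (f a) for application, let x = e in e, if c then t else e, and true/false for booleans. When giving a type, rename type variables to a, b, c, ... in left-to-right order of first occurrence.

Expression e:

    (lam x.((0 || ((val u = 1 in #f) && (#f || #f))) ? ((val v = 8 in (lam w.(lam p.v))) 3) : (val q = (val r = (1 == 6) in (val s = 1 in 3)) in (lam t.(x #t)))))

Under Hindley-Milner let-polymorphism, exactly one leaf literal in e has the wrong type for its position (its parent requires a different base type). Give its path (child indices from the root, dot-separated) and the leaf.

Working:
  unify Int ~ Bool
  FAIL: mismatch Int ~ Bool

Answer: 0.0.0 : 0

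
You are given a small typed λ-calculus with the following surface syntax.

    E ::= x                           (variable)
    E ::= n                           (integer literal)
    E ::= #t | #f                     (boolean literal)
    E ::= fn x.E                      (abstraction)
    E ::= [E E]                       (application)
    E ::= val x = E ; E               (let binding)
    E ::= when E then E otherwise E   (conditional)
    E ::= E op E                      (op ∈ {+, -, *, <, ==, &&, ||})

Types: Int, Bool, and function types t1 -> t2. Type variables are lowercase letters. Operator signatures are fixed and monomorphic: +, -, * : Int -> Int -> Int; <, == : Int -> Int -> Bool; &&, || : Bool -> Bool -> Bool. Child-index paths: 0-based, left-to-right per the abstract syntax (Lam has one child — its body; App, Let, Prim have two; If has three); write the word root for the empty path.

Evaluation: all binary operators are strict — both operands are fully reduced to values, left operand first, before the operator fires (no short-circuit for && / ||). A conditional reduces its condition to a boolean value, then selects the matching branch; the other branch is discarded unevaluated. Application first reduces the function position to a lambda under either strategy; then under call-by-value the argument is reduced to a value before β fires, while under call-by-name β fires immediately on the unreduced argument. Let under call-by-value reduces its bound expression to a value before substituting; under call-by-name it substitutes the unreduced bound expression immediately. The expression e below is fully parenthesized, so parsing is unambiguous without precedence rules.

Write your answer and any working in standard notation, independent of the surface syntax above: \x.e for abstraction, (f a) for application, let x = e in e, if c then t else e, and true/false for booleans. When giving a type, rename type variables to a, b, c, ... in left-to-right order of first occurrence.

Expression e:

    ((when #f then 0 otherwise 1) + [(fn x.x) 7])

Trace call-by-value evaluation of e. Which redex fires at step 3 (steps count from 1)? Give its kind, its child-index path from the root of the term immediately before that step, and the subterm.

Answer: delta at root : (1 + 7)

Working:
step 0: ((if false then 0 else 1) + ((\x.x) 7))
step 1: [if@0] (1 + ((\x.x) 7))
step 2: [beta@1] (1 + 7)
step 3: [delta@root] 8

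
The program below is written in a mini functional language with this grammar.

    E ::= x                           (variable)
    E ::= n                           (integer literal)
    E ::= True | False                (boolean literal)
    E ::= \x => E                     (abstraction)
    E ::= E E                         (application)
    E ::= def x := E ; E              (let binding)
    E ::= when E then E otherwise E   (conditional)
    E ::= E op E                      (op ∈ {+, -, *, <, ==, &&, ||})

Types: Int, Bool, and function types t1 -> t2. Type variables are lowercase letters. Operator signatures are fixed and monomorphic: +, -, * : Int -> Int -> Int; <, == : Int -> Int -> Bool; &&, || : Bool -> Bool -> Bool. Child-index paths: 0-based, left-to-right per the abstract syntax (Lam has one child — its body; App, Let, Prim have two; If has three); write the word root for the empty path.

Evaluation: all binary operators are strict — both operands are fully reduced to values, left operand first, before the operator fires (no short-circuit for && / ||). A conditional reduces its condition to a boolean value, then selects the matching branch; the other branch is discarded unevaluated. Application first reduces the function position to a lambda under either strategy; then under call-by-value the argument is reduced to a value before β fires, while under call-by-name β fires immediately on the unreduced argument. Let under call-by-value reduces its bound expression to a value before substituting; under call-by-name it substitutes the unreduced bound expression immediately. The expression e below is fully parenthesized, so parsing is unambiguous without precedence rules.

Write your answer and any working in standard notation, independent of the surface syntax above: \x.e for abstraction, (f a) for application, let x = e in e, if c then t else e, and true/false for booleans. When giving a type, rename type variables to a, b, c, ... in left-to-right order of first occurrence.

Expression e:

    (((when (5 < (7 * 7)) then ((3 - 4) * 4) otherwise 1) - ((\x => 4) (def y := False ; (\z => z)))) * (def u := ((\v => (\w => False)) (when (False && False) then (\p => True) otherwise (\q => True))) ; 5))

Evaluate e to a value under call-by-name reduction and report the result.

Answer: -40

Trace:
step 0: (((if (5 < (7 * 7)) then ((3 - 4) * 4) else 1) - ((\x.4) (let y = false in (\z.z)))) * (let u = ((\v.(\w.false)) (if (false && false) then (\p.true) else (\q.true))) in 5))
step 1: [delta@0.0.0.1] (((if (5 < 49) then ((3 - 4) * 4) else 1) - ((\x.4) (let y = false in (\z.z)))) * (let u = ((\v.(\w.false)) (if (false && false) then (\p.true) else (\q.true))) in 5))
step 2: [delta@0.0.0] (((if true then ((3 - 4) * 4) else 1) - ((\x.4) (let y = false in (\z.z)))) * (let u = ((\v.(\w.false)) (if (false && false) then (\p.true) else (\q.true))) in 5))
step 3: [if@0.0] ((((3 - 4) * 4) - ((\x.4) (let y = false in (\z.z)))) * (let u = ((\v.(\w.false)) (if (false && false) then (\p.true) else (\q.true))) in 5))
step 4: [delta@0.0.0] (((-1 * 4) - ((\x.4) (let y = false in (\z.z)))) * (let u = ((\v.(\w.false)) (if (false && false) then (\p.true) else (\q.true))) in 5))
step 5: [delta@0.0] ((-4 - ((\x.4) (let y = false in (\z.z)))) * (let u = ((\v.(\w.false)) (if (false && false) then (\p.true) else (\q.true))) in 5))
step 6: [beta@0.1] ((-4 - 4) * (let u = ((\v.(\w.false)) (if (false && false) then (\p.true) else (\q.true))) in 5))
step 7: [delta@0] (-8 * (let u = ((\v.(\w.false)) (if (false && false) then (\p.true) else (\q.true))) in 5))
step 8: [let@1] (-8 * 5)
step 9: [delta@root] -40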